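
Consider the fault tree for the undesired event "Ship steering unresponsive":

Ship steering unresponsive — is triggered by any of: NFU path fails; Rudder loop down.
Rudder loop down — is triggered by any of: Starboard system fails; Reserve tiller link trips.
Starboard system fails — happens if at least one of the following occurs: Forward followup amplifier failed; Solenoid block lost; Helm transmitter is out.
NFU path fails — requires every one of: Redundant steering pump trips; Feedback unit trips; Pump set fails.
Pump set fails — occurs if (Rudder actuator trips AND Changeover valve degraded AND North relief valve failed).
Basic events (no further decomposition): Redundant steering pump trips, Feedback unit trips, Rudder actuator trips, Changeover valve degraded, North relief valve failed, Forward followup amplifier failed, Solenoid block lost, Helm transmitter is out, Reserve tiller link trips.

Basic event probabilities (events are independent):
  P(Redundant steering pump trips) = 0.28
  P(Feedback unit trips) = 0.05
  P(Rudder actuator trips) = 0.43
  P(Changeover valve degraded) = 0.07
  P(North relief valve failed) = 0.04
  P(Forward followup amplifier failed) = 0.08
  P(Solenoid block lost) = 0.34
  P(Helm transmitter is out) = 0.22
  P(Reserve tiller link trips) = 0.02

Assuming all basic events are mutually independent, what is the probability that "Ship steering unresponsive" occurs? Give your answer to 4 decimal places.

0.5359

P(Pump set fails) [AND] = 0.43 × 0.07 × 0.04 = 0.001204
P(NFU path fails) [AND] = 0.28 × 0.05 × 0.001204 = 0.000017
P(Starboard system fails) [OR] = 1 − (1−0.08) × (1−0.34) × (1−0.22) = 0.526384
P(Rudder loop down) [OR] = 1 − (1−0.526384) × (1−0.02) = 0.535856
P(Ship steering unresponsive) [OR] = 1 − (1−0.000017) × (1−0.535856) = 0.535864
Rounded to 4 decimal places: P(Ship steering unresponsive) ≈ 0.5359.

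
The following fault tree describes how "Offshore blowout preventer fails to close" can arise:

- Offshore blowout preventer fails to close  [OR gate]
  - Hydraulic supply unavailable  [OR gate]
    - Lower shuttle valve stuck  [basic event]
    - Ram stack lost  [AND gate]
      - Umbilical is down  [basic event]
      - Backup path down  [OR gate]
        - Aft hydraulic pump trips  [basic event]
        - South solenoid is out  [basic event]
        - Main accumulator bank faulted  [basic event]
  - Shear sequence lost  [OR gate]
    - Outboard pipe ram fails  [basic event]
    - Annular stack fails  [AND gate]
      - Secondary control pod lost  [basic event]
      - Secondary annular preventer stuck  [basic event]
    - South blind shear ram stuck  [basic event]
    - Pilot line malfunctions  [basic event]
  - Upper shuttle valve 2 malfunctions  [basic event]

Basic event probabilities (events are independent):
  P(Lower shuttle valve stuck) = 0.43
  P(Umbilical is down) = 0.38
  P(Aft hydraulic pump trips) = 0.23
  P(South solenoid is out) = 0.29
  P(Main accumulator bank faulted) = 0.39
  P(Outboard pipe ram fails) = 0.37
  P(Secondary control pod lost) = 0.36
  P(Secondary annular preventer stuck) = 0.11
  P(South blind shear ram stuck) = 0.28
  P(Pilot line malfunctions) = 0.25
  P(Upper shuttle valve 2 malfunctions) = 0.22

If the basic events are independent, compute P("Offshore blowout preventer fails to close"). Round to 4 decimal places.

0.8915

P(Backup path down) [OR] = 1 − (1−0.23) × (1−0.29) × (1−0.39) = 0.666513
P(Ram stack lost) [AND] = 0.38 × 0.666513 = 0.253275
P(Hydraulic supply unavailable) [OR] = 1 − (1−0.43) × (1−0.253275) = 0.574367
P(Annular stack fails) [AND] = 0.36 × 0.11 = 0.039600
P(Shear sequence lost) [OR] = 1 − (1−0.37) × (1−0.039600) × (1−0.28) × (1−0.25) = 0.673272
P(Offshore blowout preventer fails to close) [OR] = 1 − (1−0.574367) × (1−0.673272) × (1−0.22) = 0.891528
Rounded to 4 decimal places: P(Offshore blowout preventer fails to close) ≈ 0.8915.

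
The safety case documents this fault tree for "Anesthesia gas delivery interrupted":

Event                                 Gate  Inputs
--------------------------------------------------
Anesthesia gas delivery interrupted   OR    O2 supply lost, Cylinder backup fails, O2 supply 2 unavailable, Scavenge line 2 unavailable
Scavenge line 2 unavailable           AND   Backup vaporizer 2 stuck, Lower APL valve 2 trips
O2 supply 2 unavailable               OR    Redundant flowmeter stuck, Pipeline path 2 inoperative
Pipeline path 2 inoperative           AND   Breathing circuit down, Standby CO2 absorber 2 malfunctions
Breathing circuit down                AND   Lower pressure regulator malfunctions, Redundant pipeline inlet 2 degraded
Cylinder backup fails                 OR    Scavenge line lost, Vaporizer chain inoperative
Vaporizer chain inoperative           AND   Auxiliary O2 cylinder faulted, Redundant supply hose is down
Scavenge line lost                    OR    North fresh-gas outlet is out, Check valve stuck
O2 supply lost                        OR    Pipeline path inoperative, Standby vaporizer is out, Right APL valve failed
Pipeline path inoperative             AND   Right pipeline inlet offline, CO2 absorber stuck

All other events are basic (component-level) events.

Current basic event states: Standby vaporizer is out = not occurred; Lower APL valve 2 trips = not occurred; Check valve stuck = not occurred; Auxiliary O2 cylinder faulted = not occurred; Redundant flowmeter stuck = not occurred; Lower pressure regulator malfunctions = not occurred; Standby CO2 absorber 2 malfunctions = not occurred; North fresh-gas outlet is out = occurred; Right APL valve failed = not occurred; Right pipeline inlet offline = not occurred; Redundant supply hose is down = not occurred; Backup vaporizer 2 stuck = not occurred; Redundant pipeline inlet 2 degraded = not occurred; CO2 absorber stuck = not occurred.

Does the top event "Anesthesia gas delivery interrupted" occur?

Pipeline path inoperative [AND]: Right pipeline inlet offline=not, CO2 absorber stuck=not → not all inputs occur → does not occur.
O2 supply lost [OR]: Pipeline path inoperative=not, Standby vaporizer is out=not, Right APL valve failed=not → no input occurs → does not occur.
Scavenge line lost [OR]: North fresh-gas outlet is out=occurs, Check valve stuck=not → at least one input occurs → occurs.
Vaporizer chain inoperative [AND]: Auxiliary O2 cylinder faulted=not, Redundant supply hose is down=not → not all inputs occur → does not occur.
Cylinder backup fails [OR]: Scavenge line lost=occurs, Vaporizer chain inoperative=not → at least one input occurs → occurs.
Breathing circuit down [AND]: Lower pressure regulator malfunctions=not, Redundant pipeline inlet 2 degraded=not → not all inputs occur → does not occur.
Pipeline path 2 inoperative [AND]: Breathing circuit down=not, Standby CO2 absorber 2 malfunctions=not → not all inputs occur → does not occur.
O2 supply 2 unavailable [OR]: Redundant flowmeter stuck=not, Pipeline path 2 inoperative=not → no input occurs → does not occur.
Scavenge line 2 unavailable [AND]: Backup vaporizer 2 stuck=not, Lower APL valve 2 trips=not → not all inputs occur → does not occur.
Anesthesia gas delivery interrupted [OR]: O2 supply lost=not, Cylinder backup fails=occurs, O2 supply 2 unavailable=not, Scavenge line 2 unavailable=not → at least one input occurs → occurs.

Yes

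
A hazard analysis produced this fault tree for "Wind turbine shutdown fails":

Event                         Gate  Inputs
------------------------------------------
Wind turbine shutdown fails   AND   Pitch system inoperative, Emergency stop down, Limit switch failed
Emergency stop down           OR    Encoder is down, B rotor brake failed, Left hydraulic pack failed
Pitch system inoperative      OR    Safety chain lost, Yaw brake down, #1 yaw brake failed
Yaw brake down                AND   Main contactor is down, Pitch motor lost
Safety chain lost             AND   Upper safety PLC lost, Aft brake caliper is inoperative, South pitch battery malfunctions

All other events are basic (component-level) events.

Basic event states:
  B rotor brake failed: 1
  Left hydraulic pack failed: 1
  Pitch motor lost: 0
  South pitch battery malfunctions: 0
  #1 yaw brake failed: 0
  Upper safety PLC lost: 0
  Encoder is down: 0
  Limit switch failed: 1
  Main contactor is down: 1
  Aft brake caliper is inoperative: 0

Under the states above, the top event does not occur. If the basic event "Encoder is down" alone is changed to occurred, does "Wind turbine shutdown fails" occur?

Counterfactual: set "Encoder is down" to occurred.
Safety chain lost [AND]: Upper safety PLC lost=not, Aft brake caliper is inoperative=not, South pitch battery malfunctions=not → not all inputs occur → does not occur.
Yaw brake down [AND]: Main contactor is down=occurs, Pitch motor lost=not → not all inputs occur → does not occur.
Pitch system inoperative [OR]: Safety chain lost=not, Yaw brake down=not, #1 yaw brake failed=not → no input occurs → does not occur.
Emergency stop down [OR]: Encoder is down=occurs, B rotor brake failed=occurs, Left hydraulic pack failed=occurs → at least one input occurs → occurs.
Wind turbine shutdown fails [AND]: Pitch system inoperative=not, Emergency stop down=occurs, Limit switch failed=occurs → not all inputs occur → does not occur.

No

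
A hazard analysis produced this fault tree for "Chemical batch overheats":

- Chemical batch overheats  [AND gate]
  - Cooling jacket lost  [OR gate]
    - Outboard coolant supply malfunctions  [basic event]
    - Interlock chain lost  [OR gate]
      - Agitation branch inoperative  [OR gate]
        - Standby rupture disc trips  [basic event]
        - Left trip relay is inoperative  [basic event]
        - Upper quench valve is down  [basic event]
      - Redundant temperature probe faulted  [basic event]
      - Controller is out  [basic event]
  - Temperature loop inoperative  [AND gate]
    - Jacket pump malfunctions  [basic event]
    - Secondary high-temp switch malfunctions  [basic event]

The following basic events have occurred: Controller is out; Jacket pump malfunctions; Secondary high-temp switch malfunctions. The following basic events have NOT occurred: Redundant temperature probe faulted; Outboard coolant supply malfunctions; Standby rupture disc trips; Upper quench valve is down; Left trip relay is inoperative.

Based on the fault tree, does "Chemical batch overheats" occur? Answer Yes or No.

Yes

Agitation branch inoperative [OR]: Standby rupture disc trips=not, Left trip relay is inoperative=not, Upper quench valve is down=not → no input occurs → does not occur.
Interlock chain lost [OR]: Agitation branch inoperative=not, Redundant temperature probe faulted=not, Controller is out=occurs → at least one input occurs → occurs.
Cooling jacket lost [OR]: Outboard coolant supply malfunctions=not, Interlock chain lost=occurs → at least one input occurs → occurs.
Temperature loop inoperative [AND]: Jacket pump malfunctions=occurs, Secondary high-temp switch malfunctions=occurs → all inputs occur → occurs.
Chemical batch overheats [AND]: Cooling jacket lost=occurs, Temperature loop inoperative=occurs → all inputs occur → occurs.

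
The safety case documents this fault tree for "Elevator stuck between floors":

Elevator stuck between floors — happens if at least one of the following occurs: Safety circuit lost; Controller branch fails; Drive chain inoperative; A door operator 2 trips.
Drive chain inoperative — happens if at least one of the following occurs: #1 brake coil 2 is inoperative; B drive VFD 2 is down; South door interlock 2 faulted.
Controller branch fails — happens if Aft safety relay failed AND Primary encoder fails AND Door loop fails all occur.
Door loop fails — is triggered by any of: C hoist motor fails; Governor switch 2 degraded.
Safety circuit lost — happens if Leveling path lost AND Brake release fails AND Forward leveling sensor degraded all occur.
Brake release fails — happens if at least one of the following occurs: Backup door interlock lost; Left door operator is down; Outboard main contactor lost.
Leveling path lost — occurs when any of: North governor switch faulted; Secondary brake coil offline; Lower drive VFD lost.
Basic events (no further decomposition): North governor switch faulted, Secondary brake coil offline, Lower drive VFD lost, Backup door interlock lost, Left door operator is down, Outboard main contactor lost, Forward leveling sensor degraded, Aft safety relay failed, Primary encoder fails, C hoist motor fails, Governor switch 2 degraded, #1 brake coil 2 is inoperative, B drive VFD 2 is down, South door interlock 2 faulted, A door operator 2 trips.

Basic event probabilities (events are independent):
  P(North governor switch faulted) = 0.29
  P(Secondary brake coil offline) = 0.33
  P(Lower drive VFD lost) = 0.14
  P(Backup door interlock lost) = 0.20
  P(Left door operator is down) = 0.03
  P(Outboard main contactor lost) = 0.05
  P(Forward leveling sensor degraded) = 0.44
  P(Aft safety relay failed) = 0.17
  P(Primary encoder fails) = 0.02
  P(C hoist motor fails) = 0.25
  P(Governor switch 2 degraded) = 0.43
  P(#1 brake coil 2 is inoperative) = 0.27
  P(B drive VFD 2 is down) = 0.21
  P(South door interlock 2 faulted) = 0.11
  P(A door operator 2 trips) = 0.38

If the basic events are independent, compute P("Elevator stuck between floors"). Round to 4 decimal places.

P(Leveling path lost) [OR] = 1 − (1−0.29) × (1−0.33) × (1−0.14) = 0.590898
P(Brake release fails) [OR] = 1 − (1−0.20) × (1−0.03) × (1−0.05) = 0.262800
P(Safety circuit lost) [AND] = 0.590898 × 0.262800 × 0.44 = 0.068327
P(Door loop fails) [OR] = 1 − (1−0.25) × (1−0.43) = 0.572500
P(Controller branch fails) [AND] = 0.17 × 0.02 × 0.572500 = 0.001947
P(Drive chain inoperative) [OR] = 1 − (1−0.27) × (1−0.21) × (1−0.11) = 0.486737
P(Elevator stuck between floors) [OR] = 1 − (1−0.068327) × (1−0.001947) × (1−0.486737) × (1−0.38) = 0.704097
Rounded to 4 decimal places: P(Elevator stuck between floors) ≈ 0.7041.

0.7041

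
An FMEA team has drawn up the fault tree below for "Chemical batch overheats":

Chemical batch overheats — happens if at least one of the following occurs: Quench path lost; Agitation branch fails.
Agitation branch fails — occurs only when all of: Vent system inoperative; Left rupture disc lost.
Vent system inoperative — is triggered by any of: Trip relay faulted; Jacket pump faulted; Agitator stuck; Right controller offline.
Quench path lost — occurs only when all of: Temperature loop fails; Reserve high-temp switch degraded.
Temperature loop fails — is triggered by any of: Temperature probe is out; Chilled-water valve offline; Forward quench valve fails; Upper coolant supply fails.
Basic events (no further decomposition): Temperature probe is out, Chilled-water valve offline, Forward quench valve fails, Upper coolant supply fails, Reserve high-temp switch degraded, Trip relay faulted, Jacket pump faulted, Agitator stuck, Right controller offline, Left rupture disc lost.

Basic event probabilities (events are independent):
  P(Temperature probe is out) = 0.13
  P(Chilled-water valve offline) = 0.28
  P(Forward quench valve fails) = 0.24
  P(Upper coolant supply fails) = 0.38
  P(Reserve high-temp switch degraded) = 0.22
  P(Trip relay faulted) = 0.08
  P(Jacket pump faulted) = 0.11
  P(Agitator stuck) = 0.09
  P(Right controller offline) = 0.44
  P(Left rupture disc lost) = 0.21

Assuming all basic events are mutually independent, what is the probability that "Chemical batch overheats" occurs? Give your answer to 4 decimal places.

P(Temperature loop fails) [OR] = 1 − (1−0.13) × (1−0.28) × (1−0.24) × (1−0.38) = 0.704840
P(Quench path lost) [AND] = 0.704840 × 0.22 = 0.155065
P(Vent system inoperative) [OR] = 1 − (1−0.08) × (1−0.11) × (1−0.09) × (1−0.44) = 0.582740
P(Agitation branch fails) [AND] = 0.582740 × 0.21 = 0.122375
P(Chemical batch overheats) [OR] = 1 − (1−0.155065) × (1−0.122375) = 0.258464
Rounded to 4 decimal places: P(Chemical batch overheats) ≈ 0.2585.

0.2585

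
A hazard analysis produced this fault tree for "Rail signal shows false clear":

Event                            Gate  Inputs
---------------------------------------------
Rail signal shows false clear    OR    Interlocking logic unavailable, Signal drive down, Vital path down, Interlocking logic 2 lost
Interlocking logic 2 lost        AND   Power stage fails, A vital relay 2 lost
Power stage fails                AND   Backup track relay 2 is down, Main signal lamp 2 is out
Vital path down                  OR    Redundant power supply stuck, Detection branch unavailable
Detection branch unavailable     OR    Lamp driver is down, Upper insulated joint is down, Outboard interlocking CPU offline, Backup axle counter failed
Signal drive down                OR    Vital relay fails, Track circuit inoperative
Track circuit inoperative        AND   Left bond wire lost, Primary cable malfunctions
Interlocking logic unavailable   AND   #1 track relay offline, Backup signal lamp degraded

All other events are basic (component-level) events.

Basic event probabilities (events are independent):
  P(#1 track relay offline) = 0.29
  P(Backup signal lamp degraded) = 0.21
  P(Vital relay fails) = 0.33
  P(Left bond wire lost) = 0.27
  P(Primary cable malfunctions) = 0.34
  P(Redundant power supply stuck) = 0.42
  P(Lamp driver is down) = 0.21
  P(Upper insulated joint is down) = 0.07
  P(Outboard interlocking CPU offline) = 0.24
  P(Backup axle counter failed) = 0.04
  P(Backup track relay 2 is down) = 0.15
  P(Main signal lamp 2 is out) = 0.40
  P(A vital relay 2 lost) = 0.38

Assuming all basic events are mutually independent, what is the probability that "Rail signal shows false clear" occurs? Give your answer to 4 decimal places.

0.8264

P(Interlocking logic unavailable) [AND] = 0.29 × 0.21 = 0.060900
P(Track circuit inoperative) [AND] = 0.27 × 0.34 = 0.091800
P(Signal drive down) [OR] = 1 − (1−0.33) × (1−0.091800) = 0.391506
P(Detection branch unavailable) [OR] = 1 − (1−0.21) × (1−0.07) × (1−0.24) × (1−0.04) = 0.463963
P(Vital path down) [OR] = 1 − (1−0.42) × (1−0.463963) = 0.689099
P(Power stage fails) [AND] = 0.15 × 0.40 = 0.060000
P(Interlocking logic 2 lost) [AND] = 0.060000 × 0.38 = 0.022800
P(Rail signal shows false clear) [OR] = 1 − (1−0.060900) × (1−0.391506) × (1−0.689099) × (1−0.022800) = 0.826390
Rounded to 4 decimal places: P(Rail signal shows false clear) ≈ 0.8264.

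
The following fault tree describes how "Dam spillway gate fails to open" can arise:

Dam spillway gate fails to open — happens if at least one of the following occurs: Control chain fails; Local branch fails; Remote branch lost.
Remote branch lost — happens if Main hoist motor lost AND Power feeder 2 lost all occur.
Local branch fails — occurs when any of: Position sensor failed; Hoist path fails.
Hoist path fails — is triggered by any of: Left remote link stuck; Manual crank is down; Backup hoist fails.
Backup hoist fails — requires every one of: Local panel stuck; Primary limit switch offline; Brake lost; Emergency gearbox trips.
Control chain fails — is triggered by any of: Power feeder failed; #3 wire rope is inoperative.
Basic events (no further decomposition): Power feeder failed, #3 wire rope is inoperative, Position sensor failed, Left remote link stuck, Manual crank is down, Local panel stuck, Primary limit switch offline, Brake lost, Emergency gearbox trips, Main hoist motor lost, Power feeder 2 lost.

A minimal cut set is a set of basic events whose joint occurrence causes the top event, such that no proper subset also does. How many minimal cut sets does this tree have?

7

Control chain fails [OR]: union of children's cut sets → 2 cut set(s).
Backup hoist fails [AND]: one cut set from each child combined → 1 × 1 × 1 × 1 = 1 cut set(s).
Hoist path fails [OR]: union of children's cut sets → 3 cut set(s).
Local branch fails [OR]: union of children's cut sets → 4 cut set(s).
Remote branch lost [AND]: one cut set from each child combined → 1 × 1 = 1 cut set(s).
Dam spillway gate fails to open [OR]: union of children's cut sets → 7 cut set(s).
Minimal cut sets: {Power feeder failed}; {#3 wire rope is inoperative}; {Position sensor failed}; {Left remote link stuck}; {Manual crank is down}; {Brake lost, Emergency gearbox trips, Local panel stuck, Primary limit switch offline}; {Main hoist motor lost, Power feeder 2 lost}.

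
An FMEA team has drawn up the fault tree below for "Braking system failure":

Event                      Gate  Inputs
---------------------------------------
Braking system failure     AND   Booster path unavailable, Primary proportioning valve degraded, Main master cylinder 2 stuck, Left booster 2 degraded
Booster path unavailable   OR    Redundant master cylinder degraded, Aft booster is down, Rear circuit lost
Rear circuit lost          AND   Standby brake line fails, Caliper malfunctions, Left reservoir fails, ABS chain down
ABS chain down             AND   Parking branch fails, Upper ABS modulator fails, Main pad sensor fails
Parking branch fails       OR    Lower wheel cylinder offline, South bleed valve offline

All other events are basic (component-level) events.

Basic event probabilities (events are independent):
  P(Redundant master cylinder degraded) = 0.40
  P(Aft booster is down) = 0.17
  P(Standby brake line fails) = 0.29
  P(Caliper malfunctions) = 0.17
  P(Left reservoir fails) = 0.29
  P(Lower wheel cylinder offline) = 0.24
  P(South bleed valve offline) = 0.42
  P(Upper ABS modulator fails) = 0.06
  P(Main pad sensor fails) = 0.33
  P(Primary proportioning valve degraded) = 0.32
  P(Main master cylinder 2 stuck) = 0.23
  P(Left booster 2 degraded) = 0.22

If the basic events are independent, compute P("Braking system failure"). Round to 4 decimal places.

P(Parking branch fails) [OR] = 1 − (1−0.24) × (1−0.42) = 0.559200
P(ABS chain down) [AND] = 0.559200 × 0.06 × 0.33 = 0.011072
P(Rear circuit lost) [AND] = 0.29 × 0.17 × 0.29 × 0.011072 = 0.000158
P(Booster path unavailable) [OR] = 1 − (1−0.40) × (1−0.17) × (1−0.000158) = 0.502079
P(Braking system failure) [AND] = 0.502079 × 0.32 × 0.23 × 0.22 = 0.008130
Rounded to 4 decimal places: P(Braking system failure) ≈ 0.0081.

0.0081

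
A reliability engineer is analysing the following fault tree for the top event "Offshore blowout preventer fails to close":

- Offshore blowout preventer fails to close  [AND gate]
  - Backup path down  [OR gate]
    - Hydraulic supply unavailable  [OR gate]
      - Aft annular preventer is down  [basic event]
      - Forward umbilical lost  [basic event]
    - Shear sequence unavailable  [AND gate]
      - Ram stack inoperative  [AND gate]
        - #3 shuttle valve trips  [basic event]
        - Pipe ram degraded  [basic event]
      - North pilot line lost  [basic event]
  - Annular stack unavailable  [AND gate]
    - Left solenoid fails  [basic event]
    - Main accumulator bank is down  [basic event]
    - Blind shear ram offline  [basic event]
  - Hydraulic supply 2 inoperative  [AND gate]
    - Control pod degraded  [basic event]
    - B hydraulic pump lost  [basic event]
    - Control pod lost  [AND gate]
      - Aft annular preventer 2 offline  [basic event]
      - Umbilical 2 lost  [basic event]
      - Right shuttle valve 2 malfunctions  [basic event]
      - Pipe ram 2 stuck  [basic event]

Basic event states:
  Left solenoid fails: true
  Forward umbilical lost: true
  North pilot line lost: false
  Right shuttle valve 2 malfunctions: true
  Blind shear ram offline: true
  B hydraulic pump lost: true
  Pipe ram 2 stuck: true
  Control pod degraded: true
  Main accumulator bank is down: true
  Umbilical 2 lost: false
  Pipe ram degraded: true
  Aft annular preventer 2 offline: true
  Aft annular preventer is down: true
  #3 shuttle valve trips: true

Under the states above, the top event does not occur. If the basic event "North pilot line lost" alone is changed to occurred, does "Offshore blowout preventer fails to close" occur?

No

Counterfactual: set "North pilot line lost" to occurred.
Hydraulic supply unavailable [OR]: Aft annular preventer is down=occurs, Forward umbilical lost=occurs → at least one input occurs → occurs.
Ram stack inoperative [AND]: #3 shuttle valve trips=occurs, Pipe ram degraded=occurs → all inputs occur → occurs.
Shear sequence unavailable [AND]: Ram stack inoperative=occurs, North pilot line lost=occurs → all inputs occur → occurs.
Backup path down [OR]: Hydraulic supply unavailable=occurs, Shear sequence unavailable=occurs → at least one input occurs → occurs.
Annular stack unavailable [AND]: Left solenoid fails=occurs, Main accumulator bank is down=occurs, Blind shear ram offline=occurs → all inputs occur → occurs.
Control pod lost [AND]: Aft annular preventer 2 offline=occurs, Umbilical 2 lost=not, Right shuttle valve 2 malfunctions=occurs, Pipe ram 2 stuck=occurs → not all inputs occur → does not occur.
Hydraulic supply 2 inoperative [AND]: Control pod degraded=occurs, B hydraulic pump lost=occurs, Control pod lost=not → not all inputs occur → does not occur.
Offshore blowout preventer fails to close [AND]: Backup path down=occurs, Annular stack unavailable=occurs, Hydraulic supply 2 inoperative=not → not all inputs occur → does not occur.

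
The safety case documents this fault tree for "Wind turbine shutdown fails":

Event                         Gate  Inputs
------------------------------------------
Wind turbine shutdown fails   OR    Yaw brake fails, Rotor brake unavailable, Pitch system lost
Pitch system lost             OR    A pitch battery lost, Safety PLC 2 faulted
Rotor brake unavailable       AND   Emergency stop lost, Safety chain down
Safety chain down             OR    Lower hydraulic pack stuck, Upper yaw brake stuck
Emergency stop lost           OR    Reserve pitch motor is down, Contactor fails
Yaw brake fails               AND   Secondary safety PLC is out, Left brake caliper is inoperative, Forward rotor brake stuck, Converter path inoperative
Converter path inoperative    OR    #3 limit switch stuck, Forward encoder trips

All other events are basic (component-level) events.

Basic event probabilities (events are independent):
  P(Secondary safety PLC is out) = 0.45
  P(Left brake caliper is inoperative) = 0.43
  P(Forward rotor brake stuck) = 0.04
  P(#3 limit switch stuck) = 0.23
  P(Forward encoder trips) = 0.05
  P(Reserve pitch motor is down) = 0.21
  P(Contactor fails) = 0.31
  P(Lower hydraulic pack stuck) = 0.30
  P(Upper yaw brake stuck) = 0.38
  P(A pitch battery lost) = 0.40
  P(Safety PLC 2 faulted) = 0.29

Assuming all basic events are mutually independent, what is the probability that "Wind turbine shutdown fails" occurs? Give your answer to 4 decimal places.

P(Converter path inoperative) [OR] = 1 − (1−0.23) × (1−0.05) = 0.268500
P(Yaw brake fails) [AND] = 0.45 × 0.43 × 0.04 × 0.268500 = 0.002078
P(Emergency stop lost) [OR] = 1 − (1−0.21) × (1−0.31) = 0.454900
P(Safety chain down) [OR] = 1 − (1−0.30) × (1−0.38) = 0.566000
P(Rotor brake unavailable) [AND] = 0.454900 × 0.566000 = 0.257473
P(Pitch system lost) [OR] = 1 − (1−0.40) × (1−0.29) = 0.574000
P(Wind turbine shutdown fails) [OR] = 1 − (1−0.002078) × (1−0.257473) × (1−0.574000) = 0.684341
Rounded to 4 decimal places: P(Wind turbine shutdown fails) ≈ 0.6843.

0.6843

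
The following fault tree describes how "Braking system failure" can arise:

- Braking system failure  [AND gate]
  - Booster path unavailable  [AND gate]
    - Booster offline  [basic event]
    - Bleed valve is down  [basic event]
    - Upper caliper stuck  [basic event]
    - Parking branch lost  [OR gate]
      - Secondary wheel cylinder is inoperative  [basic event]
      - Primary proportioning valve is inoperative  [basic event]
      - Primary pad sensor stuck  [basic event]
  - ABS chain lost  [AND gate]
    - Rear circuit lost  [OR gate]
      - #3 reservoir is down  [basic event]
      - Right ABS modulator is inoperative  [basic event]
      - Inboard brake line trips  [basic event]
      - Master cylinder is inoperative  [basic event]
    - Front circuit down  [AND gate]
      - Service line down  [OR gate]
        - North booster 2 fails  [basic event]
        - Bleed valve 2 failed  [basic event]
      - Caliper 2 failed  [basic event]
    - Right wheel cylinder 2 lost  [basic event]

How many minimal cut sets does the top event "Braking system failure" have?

Parking branch lost [OR]: union of children's cut sets → 3 cut set(s).
Booster path unavailable [AND]: one cut set from each child combined → 1 × 1 × 1 × 3 = 3 cut set(s).
Rear circuit lost [OR]: union of children's cut sets → 4 cut set(s).
Service line down [OR]: union of children's cut sets → 2 cut set(s).
Front circuit down [AND]: one cut set from each child combined → 2 × 1 = 2 cut set(s).
ABS chain lost [AND]: one cut set from each child combined → 4 × 2 × 1 = 8 cut set(s).
Braking system failure [AND]: one cut set from each child combined → 3 × 8 = 24 cut set(s).

24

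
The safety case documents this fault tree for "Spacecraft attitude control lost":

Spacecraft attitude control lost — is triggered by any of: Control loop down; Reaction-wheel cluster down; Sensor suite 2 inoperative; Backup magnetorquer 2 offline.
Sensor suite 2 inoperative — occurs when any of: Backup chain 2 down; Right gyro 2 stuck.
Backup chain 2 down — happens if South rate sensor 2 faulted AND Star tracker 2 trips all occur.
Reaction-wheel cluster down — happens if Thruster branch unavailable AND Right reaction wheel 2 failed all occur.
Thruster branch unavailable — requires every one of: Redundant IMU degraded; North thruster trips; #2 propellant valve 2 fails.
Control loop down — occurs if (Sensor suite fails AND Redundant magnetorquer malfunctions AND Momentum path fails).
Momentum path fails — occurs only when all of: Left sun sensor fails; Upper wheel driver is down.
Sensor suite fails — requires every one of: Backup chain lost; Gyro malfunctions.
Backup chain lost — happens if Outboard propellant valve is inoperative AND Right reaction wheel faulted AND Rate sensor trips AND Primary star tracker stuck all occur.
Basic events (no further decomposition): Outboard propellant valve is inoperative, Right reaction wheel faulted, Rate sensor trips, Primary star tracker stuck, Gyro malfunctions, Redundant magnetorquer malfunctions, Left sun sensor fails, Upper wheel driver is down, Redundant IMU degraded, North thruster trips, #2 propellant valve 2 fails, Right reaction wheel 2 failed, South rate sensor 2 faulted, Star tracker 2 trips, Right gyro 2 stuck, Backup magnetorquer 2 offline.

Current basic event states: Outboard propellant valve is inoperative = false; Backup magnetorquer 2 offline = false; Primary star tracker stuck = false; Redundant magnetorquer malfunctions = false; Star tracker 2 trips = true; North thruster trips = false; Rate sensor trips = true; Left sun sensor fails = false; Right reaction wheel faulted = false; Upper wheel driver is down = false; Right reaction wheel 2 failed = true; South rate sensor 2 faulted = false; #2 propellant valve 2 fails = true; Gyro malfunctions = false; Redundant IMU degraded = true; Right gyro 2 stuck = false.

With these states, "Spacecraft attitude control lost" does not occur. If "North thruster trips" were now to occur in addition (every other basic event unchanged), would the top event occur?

Counterfactual: set "North thruster trips" to occurred.
Backup chain lost [AND]: Outboard propellant valve is inoperative=not, Right reaction wheel faulted=not, Rate sensor trips=occurs, Primary star tracker stuck=not → not all inputs occur → does not occur.
Sensor suite fails [AND]: Backup chain lost=not, Gyro malfunctions=not → not all inputs occur → does not occur.
Momentum path fails [AND]: Left sun sensor fails=not, Upper wheel driver is down=not → not all inputs occur → does not occur.
Control loop down [AND]: Sensor suite fails=not, Redundant magnetorquer malfunctions=not, Momentum path fails=not → not all inputs occur → does not occur.
Thruster branch unavailable [AND]: Redundant IMU degraded=occurs, North thruster trips=occurs, #2 propellant valve 2 fails=occurs → all inputs occur → occurs.
Reaction-wheel cluster down [AND]: Thruster branch unavailable=occurs, Right reaction wheel 2 failed=occurs → all inputs occur → occurs.
Backup chain 2 down [AND]: South rate sensor 2 faulted=not, Star tracker 2 trips=occurs → not all inputs occur → does not occur.
Sensor suite 2 inoperative [OR]: Backup chain 2 down=not, Right gyro 2 stuck=not → no input occurs → does not occur.
Spacecraft attitude control lost [OR]: Control loop down=not, Reaction-wheel cluster down=occurs, Sensor suite 2 inoperative=not, Backup magnetorquer 2 offline=not → at least one input occurs → occurs.

Yes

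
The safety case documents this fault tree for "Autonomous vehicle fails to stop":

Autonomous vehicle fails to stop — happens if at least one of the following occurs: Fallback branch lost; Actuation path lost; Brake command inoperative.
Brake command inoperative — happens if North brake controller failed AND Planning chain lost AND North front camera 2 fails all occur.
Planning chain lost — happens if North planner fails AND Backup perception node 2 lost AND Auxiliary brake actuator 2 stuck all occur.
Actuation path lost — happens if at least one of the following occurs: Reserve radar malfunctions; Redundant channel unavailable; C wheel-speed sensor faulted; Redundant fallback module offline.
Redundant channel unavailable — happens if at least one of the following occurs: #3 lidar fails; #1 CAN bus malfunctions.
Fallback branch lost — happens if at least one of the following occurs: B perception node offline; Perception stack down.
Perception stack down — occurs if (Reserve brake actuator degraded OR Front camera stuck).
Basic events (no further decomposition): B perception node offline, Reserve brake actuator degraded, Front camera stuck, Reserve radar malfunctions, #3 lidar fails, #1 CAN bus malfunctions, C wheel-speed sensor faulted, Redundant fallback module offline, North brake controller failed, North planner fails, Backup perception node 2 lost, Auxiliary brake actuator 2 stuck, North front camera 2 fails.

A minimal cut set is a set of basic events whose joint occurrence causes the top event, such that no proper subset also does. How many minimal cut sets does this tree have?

Perception stack down [OR]: union of children's cut sets → 2 cut set(s).
Fallback branch lost [OR]: union of children's cut sets → 3 cut set(s).
Redundant channel unavailable [OR]: union of children's cut sets → 2 cut set(s).
Actuation path lost [OR]: union of children's cut sets → 5 cut set(s).
Planning chain lost [AND]: one cut set from each child combined → 1 × 1 × 1 = 1 cut set(s).
Brake command inoperative [AND]: one cut set from each child combined → 1 × 1 × 1 = 1 cut set(s).
Autonomous vehicle fails to stop [OR]: union of children's cut sets → 9 cut set(s).
Minimal cut sets: {B perception node offline}; {Reserve brake actuator degraded}; {Front camera stuck}; {Reserve radar malfunctions}; {#3 lidar fails}; {#1 CAN bus malfunctions}; {C wheel-speed sensor faulted}; {Redundant fallback module offline}; {Auxiliary brake actuator 2 stuck, Backup perception node 2 lost, North brake controller failed, North front camera 2 fails, North planner fails}.

9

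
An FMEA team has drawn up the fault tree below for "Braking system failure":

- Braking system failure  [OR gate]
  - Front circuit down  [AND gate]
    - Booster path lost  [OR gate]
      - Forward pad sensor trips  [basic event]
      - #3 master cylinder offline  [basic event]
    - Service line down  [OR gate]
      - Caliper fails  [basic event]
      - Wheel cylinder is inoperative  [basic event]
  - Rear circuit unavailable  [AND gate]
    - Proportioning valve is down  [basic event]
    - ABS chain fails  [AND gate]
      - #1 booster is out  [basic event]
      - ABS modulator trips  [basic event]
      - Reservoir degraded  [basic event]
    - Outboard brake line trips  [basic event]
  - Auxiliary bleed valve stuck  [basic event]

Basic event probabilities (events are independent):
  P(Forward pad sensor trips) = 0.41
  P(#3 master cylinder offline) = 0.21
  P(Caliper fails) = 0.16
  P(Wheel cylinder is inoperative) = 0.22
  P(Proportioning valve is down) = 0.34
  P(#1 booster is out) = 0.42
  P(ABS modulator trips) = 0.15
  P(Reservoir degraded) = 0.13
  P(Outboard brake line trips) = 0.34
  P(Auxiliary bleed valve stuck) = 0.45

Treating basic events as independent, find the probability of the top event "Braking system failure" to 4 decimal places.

P(Booster path lost) [OR] = 1 − (1−0.41) × (1−0.21) = 0.533900
P(Service line down) [OR] = 1 − (1−0.16) × (1−0.22) = 0.344800
P(Front circuit down) [AND] = 0.533900 × 0.344800 = 0.184089
P(ABS chain fails) [AND] = 0.42 × 0.15 × 0.13 = 0.008190
P(Rear circuit unavailable) [AND] = 0.34 × 0.008190 × 0.34 = 0.000947
P(Braking system failure) [OR] = 1 − (1−0.184089) × (1−0.000947) × (1−0.45) = 0.551674
Rounded to 4 decimal places: P(Braking system failure) ≈ 0.5517.

0.5517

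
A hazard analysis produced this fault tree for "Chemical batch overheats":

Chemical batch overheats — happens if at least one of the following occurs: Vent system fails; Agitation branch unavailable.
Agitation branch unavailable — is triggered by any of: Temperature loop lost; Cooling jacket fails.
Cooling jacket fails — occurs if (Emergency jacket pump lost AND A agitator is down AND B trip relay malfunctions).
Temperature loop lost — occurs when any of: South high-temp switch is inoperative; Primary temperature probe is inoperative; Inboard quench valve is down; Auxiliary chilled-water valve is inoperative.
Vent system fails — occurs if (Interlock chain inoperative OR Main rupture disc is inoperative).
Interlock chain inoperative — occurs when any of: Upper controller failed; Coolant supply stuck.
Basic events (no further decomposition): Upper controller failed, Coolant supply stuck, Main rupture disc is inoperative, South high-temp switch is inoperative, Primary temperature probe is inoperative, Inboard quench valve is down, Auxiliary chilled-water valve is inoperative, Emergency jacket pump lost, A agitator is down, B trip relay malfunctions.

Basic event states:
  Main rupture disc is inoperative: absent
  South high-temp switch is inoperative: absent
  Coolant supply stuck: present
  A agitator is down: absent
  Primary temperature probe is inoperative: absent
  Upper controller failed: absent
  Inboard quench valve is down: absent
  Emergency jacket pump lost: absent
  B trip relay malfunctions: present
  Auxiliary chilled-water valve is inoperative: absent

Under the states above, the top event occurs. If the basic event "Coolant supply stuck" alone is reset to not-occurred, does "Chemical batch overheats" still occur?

No

Counterfactual: set "Coolant supply stuck" to not occurred.
Interlock chain inoperative [OR]: Upper controller failed=not, Coolant supply stuck=not → no input occurs → does not occur.
Vent system fails [OR]: Interlock chain inoperative=not, Main rupture disc is inoperative=not → no input occurs → does not occur.
Temperature loop lost [OR]: South high-temp switch is inoperative=not, Primary temperature probe is inoperative=not, Inboard quench valve is down=not, Auxiliary chilled-water valve is inoperative=not → no input occurs → does not occur.
Cooling jacket fails [AND]: Emergency jacket pump lost=not, A agitator is down=not, B trip relay malfunctions=occurs → not all inputs occur → does not occur.
Agitation branch unavailable [OR]: Temperature loop lost=not, Cooling jacket fails=not → no input occurs → does not occur.
Chemical batch overheats [OR]: Vent system fails=not, Agitation branch unavailable=not → no input occurs → does not occur.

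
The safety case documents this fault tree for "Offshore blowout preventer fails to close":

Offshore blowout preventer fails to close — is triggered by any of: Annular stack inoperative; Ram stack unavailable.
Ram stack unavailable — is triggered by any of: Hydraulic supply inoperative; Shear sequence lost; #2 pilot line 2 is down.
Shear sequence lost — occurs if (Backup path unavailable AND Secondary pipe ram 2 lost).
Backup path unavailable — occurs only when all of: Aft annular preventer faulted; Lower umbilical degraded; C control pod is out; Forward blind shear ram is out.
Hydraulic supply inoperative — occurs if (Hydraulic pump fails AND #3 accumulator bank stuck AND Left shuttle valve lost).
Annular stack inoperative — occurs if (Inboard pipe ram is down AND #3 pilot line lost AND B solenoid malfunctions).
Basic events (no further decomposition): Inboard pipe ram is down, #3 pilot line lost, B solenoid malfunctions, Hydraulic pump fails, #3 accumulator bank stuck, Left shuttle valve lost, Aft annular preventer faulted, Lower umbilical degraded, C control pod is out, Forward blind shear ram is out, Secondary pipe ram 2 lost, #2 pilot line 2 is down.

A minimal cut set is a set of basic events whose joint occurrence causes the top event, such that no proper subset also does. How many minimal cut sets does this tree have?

4

Annular stack inoperative [AND]: one cut set from each child combined → 1 × 1 × 1 = 1 cut set(s).
Hydraulic supply inoperative [AND]: one cut set from each child combined → 1 × 1 × 1 = 1 cut set(s).
Backup path unavailable [AND]: one cut set from each child combined → 1 × 1 × 1 × 1 = 1 cut set(s).
Shear sequence lost [AND]: one cut set from each child combined → 1 × 1 = 1 cut set(s).
Ram stack unavailable [OR]: union of children's cut sets → 3 cut set(s).
Offshore blowout preventer fails to close [OR]: union of children's cut sets → 4 cut set(s).
Minimal cut sets: {#3 pilot line lost, B solenoid malfunctions, Inboard pipe ram is down}; {#3 accumulator bank stuck, Hydraulic pump fails, Left shuttle valve lost}; {Aft annular preventer faulted, C control pod is out, Forward blind shear ram is out, Lower umbilical degraded, Secondary pipe ram 2 lost}; {#2 pilot line 2 is down}.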